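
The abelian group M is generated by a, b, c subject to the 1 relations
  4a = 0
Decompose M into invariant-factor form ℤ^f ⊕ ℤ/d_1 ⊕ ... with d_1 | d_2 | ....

Answer: M ≅ ℤ^2 ⊕ ℤ/4

Derivation:
rank_ℚ(R)=1; free=3−1=2
SNF(R) diag = [4] → torsion [4]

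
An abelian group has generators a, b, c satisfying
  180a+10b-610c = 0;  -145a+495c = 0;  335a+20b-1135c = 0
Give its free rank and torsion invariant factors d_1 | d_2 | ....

rank_ℚ(R)=3; free=3−3=0
SNF(R) diag = [5, 10, 10] → torsion [5, 10, 10]

Answer: M ≅ ℤ/5 ⊕ ℤ/10 ⊕ ℤ/10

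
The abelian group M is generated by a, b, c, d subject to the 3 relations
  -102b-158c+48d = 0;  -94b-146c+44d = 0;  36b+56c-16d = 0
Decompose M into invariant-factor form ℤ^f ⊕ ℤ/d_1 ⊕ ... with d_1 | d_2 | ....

Answer: M ≅ ℤ^1 ⊕ ℤ/2 ⊕ ℤ/4 ⊕ ℤ/4

Derivation:
rank_ℚ(R)=3; free=4−3=1
SNF(R) diag = [2, 4, 4] → torsion [2, 4, 4]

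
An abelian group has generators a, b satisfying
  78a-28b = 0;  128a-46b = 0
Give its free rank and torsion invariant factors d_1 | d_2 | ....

Answer: M ≅ ℤ/2 ⊕ ℤ/2

Derivation:
rank_ℚ(R)=2; free=2−2=0
SNF(R) diag = [2, 2] → torsion [2, 2]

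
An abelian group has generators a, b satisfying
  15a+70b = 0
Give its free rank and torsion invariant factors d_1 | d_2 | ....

Answer: M ≅ ℤ^1 ⊕ ℤ/5

Derivation:
rank_ℚ(R)=1; free=2−1=1
SNF(R) diag = [5] → torsion [5]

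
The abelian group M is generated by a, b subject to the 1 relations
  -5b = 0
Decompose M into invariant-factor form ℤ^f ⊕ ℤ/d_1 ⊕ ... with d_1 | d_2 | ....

Answer: M ≅ ℤ^1 ⊕ ℤ/5

Derivation:
rank_ℚ(R)=1; free=2−1=1
SNF(R) diag = [5] → torsion [5]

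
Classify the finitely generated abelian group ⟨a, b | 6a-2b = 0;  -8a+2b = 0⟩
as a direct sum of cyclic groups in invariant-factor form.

Answer: M ≅ ℤ/2 ⊕ ℤ/2

Derivation:
rank_ℚ(R)=2; free=2−2=0
SNF(R) diag = [2, 2] → torsion [2, 2]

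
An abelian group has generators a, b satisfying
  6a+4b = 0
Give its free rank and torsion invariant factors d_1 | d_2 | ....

Answer: M ≅ ℤ^1 ⊕ ℤ/2

Derivation:
rank_ℚ(R)=1; free=2−1=1
SNF(R) diag = [2] → torsion [2]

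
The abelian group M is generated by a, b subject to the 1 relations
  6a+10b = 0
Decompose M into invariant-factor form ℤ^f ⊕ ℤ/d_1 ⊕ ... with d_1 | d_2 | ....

rank_ℚ(R)=1; free=2−1=1
SNF(R) diag = [2] → torsion [2]

Answer: M ≅ ℤ^1 ⊕ ℤ/2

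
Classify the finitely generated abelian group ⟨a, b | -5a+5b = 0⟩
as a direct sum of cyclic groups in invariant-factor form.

rank_ℚ(R)=1; free=2−1=1
SNF(R) diag = [5] → torsion [5]

Answer: M ≅ ℤ^1 ⊕ ℤ/5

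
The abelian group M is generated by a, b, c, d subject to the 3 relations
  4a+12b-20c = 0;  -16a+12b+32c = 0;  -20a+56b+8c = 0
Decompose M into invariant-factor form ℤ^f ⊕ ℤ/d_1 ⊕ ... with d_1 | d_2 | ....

Answer: M ≅ ℤ^1 ⊕ ℤ/4 ⊕ ℤ/4 ⊕ ℤ/12

Derivation:
rank_ℚ(R)=3; free=4−3=1
SNF(R) diag = [4, 4, 12] → torsion [4, 4, 12]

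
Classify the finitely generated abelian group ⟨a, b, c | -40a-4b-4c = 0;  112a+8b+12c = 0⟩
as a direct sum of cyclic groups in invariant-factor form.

Answer: M ≅ ℤ^1 ⊕ ℤ/4 ⊕ ℤ/4

Derivation:
rank_ℚ(R)=2; free=3−2=1
SNF(R) diag = [4, 4] → torsion [4, 4]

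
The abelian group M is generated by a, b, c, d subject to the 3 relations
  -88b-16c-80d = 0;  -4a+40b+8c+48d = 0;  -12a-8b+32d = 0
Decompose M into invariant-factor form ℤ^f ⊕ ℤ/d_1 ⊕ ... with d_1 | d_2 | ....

rank_ℚ(R)=3; free=4−3=1
SNF(R) diag = [4, 8, 8] → torsion [4, 8, 8]

Answer: M ≅ ℤ^1 ⊕ ℤ/4 ⊕ ℤ/8 ⊕ ℤ/8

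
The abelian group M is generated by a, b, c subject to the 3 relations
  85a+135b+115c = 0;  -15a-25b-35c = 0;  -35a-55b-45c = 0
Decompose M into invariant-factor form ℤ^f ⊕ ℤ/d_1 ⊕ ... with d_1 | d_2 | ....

Answer: M ≅ ℤ/5 ⊕ ℤ/10 ⊕ ℤ/10

Derivation:
rank_ℚ(R)=3; free=3−3=0
SNF(R) diag = [5, 10, 10] → torsion [5, 10, 10]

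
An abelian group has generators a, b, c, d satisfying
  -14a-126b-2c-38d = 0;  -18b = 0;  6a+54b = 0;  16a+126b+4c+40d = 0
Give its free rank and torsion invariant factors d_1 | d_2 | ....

Answer: M ≅ ℤ/2 ⊕ ℤ/6 ⊕ ℤ/18 ⊕ ℤ/36

Derivation:
rank_ℚ(R)=4; free=4−4=0
SNF(R) diag = [2, 6, 18, 36] → torsion [2, 6, 18, 36]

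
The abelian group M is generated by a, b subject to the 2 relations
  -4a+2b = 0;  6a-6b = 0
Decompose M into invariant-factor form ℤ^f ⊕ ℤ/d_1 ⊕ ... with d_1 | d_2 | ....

Answer: M ≅ ℤ/2 ⊕ ℤ/6

Derivation:
rank_ℚ(R)=2; free=2−2=0
SNF(R) diag = [2, 6] → torsion [2, 6]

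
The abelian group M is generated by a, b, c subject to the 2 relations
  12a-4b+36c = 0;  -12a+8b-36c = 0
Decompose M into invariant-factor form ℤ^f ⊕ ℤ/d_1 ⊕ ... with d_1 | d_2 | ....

Answer: M ≅ ℤ^1 ⊕ ℤ/4 ⊕ ℤ/12

Derivation:
rank_ℚ(R)=2; free=3−2=1
SNF(R) diag = [4, 12] → torsion [4, 12]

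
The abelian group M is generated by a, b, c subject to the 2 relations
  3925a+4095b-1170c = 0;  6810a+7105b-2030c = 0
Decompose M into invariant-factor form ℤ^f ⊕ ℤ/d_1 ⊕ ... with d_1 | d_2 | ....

Answer: M ≅ ℤ^1 ⊕ ℤ/5 ⊕ ℤ/5

Derivation:
rank_ℚ(R)=2; free=3−2=1
SNF(R) diag = [5, 5] → torsion [5, 5]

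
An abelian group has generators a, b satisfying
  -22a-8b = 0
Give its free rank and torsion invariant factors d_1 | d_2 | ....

Answer: M ≅ ℤ^1 ⊕ ℤ/2

Derivation:
rank_ℚ(R)=1; free=2−1=1
SNF(R) diag = [2] → torsion [2]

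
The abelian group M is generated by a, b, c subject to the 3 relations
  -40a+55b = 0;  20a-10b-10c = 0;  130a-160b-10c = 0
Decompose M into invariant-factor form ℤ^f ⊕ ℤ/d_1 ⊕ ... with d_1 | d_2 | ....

Answer: M ≅ ℤ/5 ⊕ ℤ/10 ⊕ ℤ/10

Derivation:
rank_ℚ(R)=3; free=3−3=0
SNF(R) diag = [5, 10, 10] → torsion [5, 10, 10]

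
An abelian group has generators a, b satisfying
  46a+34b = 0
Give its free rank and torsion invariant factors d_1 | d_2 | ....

Answer: M ≅ ℤ^1 ⊕ ℤ/2

Derivation:
rank_ℚ(R)=1; free=2−1=1
SNF(R) diag = [2] → torsion [2]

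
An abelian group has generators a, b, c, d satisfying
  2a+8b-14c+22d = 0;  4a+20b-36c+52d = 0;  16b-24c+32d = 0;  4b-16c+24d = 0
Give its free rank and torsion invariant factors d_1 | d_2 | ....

Answer: M ≅ ℤ/2 ⊕ ℤ/4 ⊕ ℤ/8 ⊕ ℤ/16

Derivation:
rank_ℚ(R)=4; free=4−4=0
SNF(R) diag = [2, 4, 8, 16] → torsion [2, 4, 8, 16]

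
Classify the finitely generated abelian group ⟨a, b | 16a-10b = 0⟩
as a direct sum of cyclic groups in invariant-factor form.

Answer: M ≅ ℤ^1 ⊕ ℤ/2

Derivation:
rank_ℚ(R)=1; free=2−1=1
SNF(R) diag = [2] → torsion [2]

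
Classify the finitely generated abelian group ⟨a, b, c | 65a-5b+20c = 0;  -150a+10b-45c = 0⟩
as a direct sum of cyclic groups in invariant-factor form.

Answer: M ≅ ℤ^1 ⊕ ℤ/5 ⊕ ℤ/5

Derivation:
rank_ℚ(R)=2; free=3−2=1
SNF(R) diag = [5, 5] → torsion [5, 5]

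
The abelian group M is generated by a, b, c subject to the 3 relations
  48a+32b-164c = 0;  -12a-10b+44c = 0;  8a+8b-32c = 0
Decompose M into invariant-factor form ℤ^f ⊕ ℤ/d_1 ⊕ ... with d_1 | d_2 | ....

Answer: M ≅ ℤ/2 ⊕ ℤ/4 ⊕ ℤ/8

Derivation:
rank_ℚ(R)=3; free=3−3=0
SNF(R) diag = [2, 4, 8] → torsion [2, 4, 8]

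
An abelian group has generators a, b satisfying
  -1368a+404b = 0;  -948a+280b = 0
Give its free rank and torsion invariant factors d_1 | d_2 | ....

rank_ℚ(R)=2; free=2−2=0
SNF(R) diag = [4, 12] → torsion [4, 12]

Answer: M ≅ ℤ/4 ⊕ ℤ/12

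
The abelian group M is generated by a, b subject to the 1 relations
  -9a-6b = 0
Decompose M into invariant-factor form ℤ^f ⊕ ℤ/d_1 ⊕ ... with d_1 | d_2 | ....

Answer: M ≅ ℤ^1 ⊕ ℤ/3

Derivation:
rank_ℚ(R)=1; free=2−1=1
SNF(R) diag = [3] → torsion [3]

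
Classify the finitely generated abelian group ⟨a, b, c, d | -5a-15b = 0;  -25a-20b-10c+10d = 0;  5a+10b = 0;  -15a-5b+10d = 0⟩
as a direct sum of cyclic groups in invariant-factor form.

Answer: M ≅ ℤ/5 ⊕ ℤ/5 ⊕ ℤ/10 ⊕ ℤ/10

Derivation:
rank_ℚ(R)=4; free=4−4=0
SNF(R) diag = [5, 5, 10, 10] → torsion [5, 5, 10, 10]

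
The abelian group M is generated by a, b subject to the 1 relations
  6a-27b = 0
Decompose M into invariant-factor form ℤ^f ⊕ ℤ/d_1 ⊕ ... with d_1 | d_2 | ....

rank_ℚ(R)=1; free=2−1=1
SNF(R) diag = [3] → torsion [3]

Answer: M ≅ ℤ^1 ⊕ ℤ/3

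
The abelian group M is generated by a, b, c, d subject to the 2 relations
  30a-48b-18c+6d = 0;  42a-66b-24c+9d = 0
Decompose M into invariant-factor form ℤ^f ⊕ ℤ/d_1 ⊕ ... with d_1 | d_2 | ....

Answer: M ≅ ℤ^2 ⊕ ℤ/3 ⊕ ℤ/6

Derivation:
rank_ℚ(R)=2; free=4−2=2
SNF(R) diag = [3, 6] → torsion [3, 6]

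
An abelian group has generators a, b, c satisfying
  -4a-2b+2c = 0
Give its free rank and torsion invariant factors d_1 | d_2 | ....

rank_ℚ(R)=1; free=3−1=2
SNF(R) diag = [2] → torsion [2]

Answer: M ≅ ℤ^2 ⊕ ℤ/2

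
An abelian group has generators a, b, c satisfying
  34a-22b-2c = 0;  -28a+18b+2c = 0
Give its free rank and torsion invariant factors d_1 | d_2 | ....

rank_ℚ(R)=2; free=3−2=1
SNF(R) diag = [2, 2] → torsion [2, 2]

Answer: M ≅ ℤ^1 ⊕ ℤ/2 ⊕ ℤ/2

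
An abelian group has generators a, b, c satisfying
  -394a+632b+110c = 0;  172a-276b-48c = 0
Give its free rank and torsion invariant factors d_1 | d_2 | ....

rank_ℚ(R)=2; free=3−2=1
SNF(R) diag = [2, 4] → torsion [2, 4]

Answer: M ≅ ℤ^1 ⊕ ℤ/2 ⊕ ℤ/4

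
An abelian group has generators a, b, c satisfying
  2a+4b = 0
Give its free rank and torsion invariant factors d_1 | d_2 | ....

Answer: M ≅ ℤ^2 ⊕ ℤ/2

Derivation:
rank_ℚ(R)=1; free=3−1=2
SNF(R) diag = [2] → torsion [2]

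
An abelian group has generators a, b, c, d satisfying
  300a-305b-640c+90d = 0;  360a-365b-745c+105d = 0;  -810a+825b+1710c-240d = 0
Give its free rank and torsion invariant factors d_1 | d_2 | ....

rank_ℚ(R)=3; free=4−3=1
SNF(R) diag = [5, 15, 30] → torsion [5, 15, 30]

Answer: M ≅ ℤ^1 ⊕ ℤ/5 ⊕ ℤ/15 ⊕ ℤ/30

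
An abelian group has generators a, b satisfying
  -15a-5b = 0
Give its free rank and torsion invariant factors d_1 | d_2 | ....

Answer: M ≅ ℤ^1 ⊕ ℤ/5

Derivation:
rank_ℚ(R)=1; free=2−1=1
SNF(R) diag = [5] → torsion [5]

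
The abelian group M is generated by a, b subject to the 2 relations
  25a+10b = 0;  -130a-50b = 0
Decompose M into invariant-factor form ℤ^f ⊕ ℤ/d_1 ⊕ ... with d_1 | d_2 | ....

Answer: M ≅ ℤ/5 ⊕ ℤ/10

Derivation:
rank_ℚ(R)=2; free=2−2=0
SNF(R) diag = [5, 10] → torsion [5, 10]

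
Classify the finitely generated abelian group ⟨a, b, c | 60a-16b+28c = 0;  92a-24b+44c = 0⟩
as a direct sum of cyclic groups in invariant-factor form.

Answer: M ≅ ℤ^1 ⊕ ℤ/4 ⊕ ℤ/8

Derivation:
rank_ℚ(R)=2; free=3−2=1
SNF(R) diag = [4, 8] → torsion [4, 8]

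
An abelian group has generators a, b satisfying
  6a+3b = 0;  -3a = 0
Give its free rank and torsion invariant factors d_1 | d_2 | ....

rank_ℚ(R)=2; free=2−2=0
SNF(R) diag = [3, 3] → torsion [3, 3]

Answer: M ≅ ℤ/3 ⊕ ℤ/3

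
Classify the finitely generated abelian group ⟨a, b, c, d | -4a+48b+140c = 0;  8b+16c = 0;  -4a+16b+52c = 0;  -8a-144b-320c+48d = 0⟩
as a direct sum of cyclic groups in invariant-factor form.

rank_ℚ(R)=4; free=4−4=0
SNF(R) diag = [4, 8, 24, 48] → torsion [4, 8, 24, 48]

Answer: M ≅ ℤ/4 ⊕ ℤ/8 ⊕ ℤ/24 ⊕ ℤ/48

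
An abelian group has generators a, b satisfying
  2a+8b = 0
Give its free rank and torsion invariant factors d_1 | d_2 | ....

Answer: M ≅ ℤ^1 ⊕ ℤ/2

Derivation:
rank_ℚ(R)=1; free=2−1=1
SNF(R) diag = [2] → torsion [2]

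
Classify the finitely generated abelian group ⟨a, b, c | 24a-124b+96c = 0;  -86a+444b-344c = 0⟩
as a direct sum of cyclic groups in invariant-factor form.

Answer: M ≅ ℤ^1 ⊕ ℤ/2 ⊕ ℤ/4

Derivation:
rank_ℚ(R)=2; free=3−2=1
SNF(R) diag = [2, 4] → torsion [2, 4]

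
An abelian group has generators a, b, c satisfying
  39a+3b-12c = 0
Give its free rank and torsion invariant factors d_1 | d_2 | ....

Answer: M ≅ ℤ^2 ⊕ ℤ/3

Derivation:
rank_ℚ(R)=1; free=3−1=2
SNF(R) diag = [3] → torsion [3]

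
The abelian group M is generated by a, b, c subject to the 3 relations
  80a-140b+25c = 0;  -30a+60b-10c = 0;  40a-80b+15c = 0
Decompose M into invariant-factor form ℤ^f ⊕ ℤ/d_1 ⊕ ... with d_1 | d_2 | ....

Answer: M ≅ ℤ/5 ⊕ ℤ/10 ⊕ ℤ/20

Derivation:
rank_ℚ(R)=3; free=3−3=0
SNF(R) diag = [5, 10, 20] → torsion [5, 10, 20]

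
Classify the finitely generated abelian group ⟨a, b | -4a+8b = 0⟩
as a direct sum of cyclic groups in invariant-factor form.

Answer: M ≅ ℤ^1 ⊕ ℤ/4

Derivation:
rank_ℚ(R)=1; free=2−1=1
SNF(R) diag = [4] → torsion [4]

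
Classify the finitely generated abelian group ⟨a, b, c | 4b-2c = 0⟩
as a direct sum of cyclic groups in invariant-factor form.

rank_ℚ(R)=1; free=3−1=2
SNF(R) diag = [2] → torsion [2]

Answer: M ≅ ℤ^2 ⊕ ℤ/2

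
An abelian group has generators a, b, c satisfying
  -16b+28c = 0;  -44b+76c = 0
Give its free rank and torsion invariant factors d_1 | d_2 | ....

Answer: M ≅ ℤ^1 ⊕ ℤ/4 ⊕ ℤ/4

Derivation:
rank_ℚ(R)=2; free=3−2=1
SNF(R) diag = [4, 4] → torsion [4, 4]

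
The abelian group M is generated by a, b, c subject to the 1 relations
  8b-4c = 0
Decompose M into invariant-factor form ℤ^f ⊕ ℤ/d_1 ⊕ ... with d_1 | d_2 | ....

rank_ℚ(R)=1; free=3−1=2
SNF(R) diag = [4] → torsion [4]

Answer: M ≅ ℤ^2 ⊕ ℤ/4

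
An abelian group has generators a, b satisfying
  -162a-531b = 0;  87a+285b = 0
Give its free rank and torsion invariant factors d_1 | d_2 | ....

Answer: M ≅ ℤ/3 ⊕ ℤ/9

Derivation:
rank_ℚ(R)=2; free=2−2=0
SNF(R) diag = [3, 9] → torsion [3, 9]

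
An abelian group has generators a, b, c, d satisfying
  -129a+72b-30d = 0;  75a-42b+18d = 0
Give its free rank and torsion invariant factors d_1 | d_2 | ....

rank_ℚ(R)=2; free=4−2=2
SNF(R) diag = [3, 6] → torsion [3, 6]

Answer: M ≅ ℤ^2 ⊕ ℤ/3 ⊕ ℤ/6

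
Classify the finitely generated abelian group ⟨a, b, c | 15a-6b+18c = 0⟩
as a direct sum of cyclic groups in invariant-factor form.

rank_ℚ(R)=1; free=3−1=2
SNF(R) diag = [3] → torsion [3]

Answer: M ≅ ℤ^2 ⊕ ℤ/3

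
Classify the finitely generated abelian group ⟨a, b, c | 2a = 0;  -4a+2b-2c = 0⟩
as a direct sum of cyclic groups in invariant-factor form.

Answer: M ≅ ℤ^1 ⊕ ℤ/2 ⊕ ℤ/2

Derivation:
rank_ℚ(R)=2; free=3−2=1
SNF(R) diag = [2, 2] → torsion [2, 2]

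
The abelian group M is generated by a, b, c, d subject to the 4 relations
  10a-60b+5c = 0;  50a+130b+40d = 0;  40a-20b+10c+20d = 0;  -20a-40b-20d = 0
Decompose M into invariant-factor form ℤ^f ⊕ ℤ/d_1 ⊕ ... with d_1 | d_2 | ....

Answer: M ≅ ℤ/5 ⊕ ℤ/10 ⊕ ℤ/20 ⊕ ℤ/60

Derivation:
rank_ℚ(R)=4; free=4−4=0
SNF(R) diag = [5, 10, 20, 60] → torsion [5, 10, 20, 60]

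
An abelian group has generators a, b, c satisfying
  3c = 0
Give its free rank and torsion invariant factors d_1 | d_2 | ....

Answer: M ≅ ℤ^2 ⊕ ℤ/3

Derivation:
rank_ℚ(R)=1; free=3−1=2
SNF(R) diag = [3] → torsion [3]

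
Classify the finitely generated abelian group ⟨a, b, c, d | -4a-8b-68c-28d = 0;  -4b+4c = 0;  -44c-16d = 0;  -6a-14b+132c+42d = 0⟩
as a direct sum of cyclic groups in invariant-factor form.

rank_ℚ(R)=4; free=4−4=0
SNF(R) diag = [2, 4, 4, 8] → torsion [2, 4, 4, 8]

Answer: M ≅ ℤ/2 ⊕ ℤ/4 ⊕ ℤ/4 ⊕ ℤ/8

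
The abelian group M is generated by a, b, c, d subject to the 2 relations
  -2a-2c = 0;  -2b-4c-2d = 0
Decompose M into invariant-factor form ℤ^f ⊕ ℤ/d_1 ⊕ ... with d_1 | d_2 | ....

rank_ℚ(R)=2; free=4−2=2
SNF(R) diag = [2, 2] → torsion [2, 2]

Answer: M ≅ ℤ^2 ⊕ ℤ/2 ⊕ ℤ/2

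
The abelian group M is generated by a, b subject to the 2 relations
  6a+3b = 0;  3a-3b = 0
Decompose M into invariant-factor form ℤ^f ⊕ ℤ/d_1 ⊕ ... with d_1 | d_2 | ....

Answer: M ≅ ℤ/3 ⊕ ℤ/9

Derivation:
rank_ℚ(R)=2; free=2−2=0
SNF(R) diag = [3, 9] → torsion [3, 9]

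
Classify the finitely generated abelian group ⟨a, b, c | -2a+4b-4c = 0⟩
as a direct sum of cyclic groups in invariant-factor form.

Answer: M ≅ ℤ^2 ⊕ ℤ/2

Derivation:
rank_ℚ(R)=1; free=3−1=2
SNF(R) diag = [2] → torsion [2]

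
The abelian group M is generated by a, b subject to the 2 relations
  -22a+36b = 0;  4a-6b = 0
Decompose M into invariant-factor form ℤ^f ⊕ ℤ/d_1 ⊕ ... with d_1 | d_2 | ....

rank_ℚ(R)=2; free=2−2=0
SNF(R) diag = [2, 6] → torsion [2, 6]

Answer: M ≅ ℤ/2 ⊕ ℤ/6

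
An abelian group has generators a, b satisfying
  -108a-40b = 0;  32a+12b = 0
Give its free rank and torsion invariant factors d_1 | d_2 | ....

rank_ℚ(R)=2; free=2−2=0
SNF(R) diag = [4, 4] → torsion [4, 4]

Answer: M ≅ ℤ/4 ⊕ ℤ/4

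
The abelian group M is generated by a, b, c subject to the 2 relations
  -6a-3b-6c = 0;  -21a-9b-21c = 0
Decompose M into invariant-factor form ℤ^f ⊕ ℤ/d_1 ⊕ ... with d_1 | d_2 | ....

rank_ℚ(R)=2; free=3−2=1
SNF(R) diag = [3, 3] → torsion [3, 3]

Answer: M ≅ ℤ^1 ⊕ ℤ/3 ⊕ ℤ/3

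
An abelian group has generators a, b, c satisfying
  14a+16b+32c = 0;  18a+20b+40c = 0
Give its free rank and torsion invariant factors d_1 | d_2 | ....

Answer: M ≅ ℤ^1 ⊕ ℤ/2 ⊕ ℤ/4

Derivation:
rank_ℚ(R)=2; free=3−2=1
SNF(R) diag = [2, 4] → torsion [2, 4]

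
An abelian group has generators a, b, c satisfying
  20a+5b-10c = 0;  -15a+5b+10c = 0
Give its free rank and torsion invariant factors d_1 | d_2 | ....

rank_ℚ(R)=2; free=3−2=1
SNF(R) diag = [5, 5] → torsion [5, 5]

Answer: M ≅ ℤ^1 ⊕ ℤ/5 ⊕ ℤ/5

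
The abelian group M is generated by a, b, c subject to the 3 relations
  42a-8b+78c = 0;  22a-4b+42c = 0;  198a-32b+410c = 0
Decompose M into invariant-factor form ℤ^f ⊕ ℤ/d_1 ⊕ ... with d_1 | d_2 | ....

Answer: M ≅ ℤ/2 ⊕ ℤ/4 ⊕ ℤ/8

Derivation:
rank_ℚ(R)=3; free=3−3=0
SNF(R) diag = [2, 4, 8] → torsion [2, 4, 8]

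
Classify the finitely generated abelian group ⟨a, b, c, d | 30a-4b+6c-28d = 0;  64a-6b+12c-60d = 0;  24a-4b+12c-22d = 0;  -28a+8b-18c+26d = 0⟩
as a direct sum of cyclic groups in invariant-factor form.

rank_ℚ(R)=4; free=4−4=0
SNF(R) diag = [2, 2, 6, 18] → torsion [2, 2, 6, 18]

Answer: M ≅ ℤ/2 ⊕ ℤ/2 ⊕ ℤ/6 ⊕ ℤ/18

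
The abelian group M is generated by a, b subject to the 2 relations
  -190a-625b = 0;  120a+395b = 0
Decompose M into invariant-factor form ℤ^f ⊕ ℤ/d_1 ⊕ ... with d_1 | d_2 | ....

Answer: M ≅ ℤ/5 ⊕ ℤ/10

Derivation:
rank_ℚ(R)=2; free=2−2=0
SNF(R) diag = [5, 10] → torsion [5, 10]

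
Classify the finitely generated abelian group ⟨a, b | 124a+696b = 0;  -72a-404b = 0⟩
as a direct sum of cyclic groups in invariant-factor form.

Answer: M ≅ ℤ/4 ⊕ ℤ/4

Derivation:
rank_ℚ(R)=2; free=2−2=0
SNF(R) diag = [4, 4] → torsion [4, 4]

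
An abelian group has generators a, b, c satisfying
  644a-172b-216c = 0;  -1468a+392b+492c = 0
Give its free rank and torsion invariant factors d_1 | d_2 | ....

Answer: M ≅ ℤ^1 ⊕ ℤ/4 ⊕ ℤ/12

Derivation:
rank_ℚ(R)=2; free=3−2=1
SNF(R) diag = [4, 12] → torsion [4, 12]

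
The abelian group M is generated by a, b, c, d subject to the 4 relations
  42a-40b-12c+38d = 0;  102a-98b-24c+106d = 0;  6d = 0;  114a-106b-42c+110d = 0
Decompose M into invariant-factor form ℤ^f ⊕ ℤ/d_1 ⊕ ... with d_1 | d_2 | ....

rank_ℚ(R)=4; free=4−4=0
SNF(R) diag = [2, 6, 6, 18] → torsion [2, 6, 6, 18]

Answer: M ≅ ℤ/2 ⊕ ℤ/6 ⊕ ℤ/6 ⊕ ℤ/18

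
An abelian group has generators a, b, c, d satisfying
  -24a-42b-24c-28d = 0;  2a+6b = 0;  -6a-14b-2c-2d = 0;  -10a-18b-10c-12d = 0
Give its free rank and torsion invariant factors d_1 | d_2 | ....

rank_ℚ(R)=4; free=4−4=0
SNF(R) diag = [2, 2, 2, 2] → torsion [2, 2, 2, 2]

Answer: M ≅ ℤ/2 ⊕ ℤ/2 ⊕ ℤ/2 ⊕ ℤ/2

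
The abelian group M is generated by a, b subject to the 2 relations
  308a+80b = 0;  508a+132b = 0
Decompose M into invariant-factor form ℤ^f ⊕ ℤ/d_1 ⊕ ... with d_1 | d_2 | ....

rank_ℚ(R)=2; free=2−2=0
SNF(R) diag = [4, 4] → torsion [4, 4]

Answer: M ≅ ℤ/4 ⊕ ℤ/4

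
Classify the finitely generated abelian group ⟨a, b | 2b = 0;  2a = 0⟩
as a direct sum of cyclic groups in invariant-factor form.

Answer: M ≅ ℤ/2 ⊕ ℤ/2

Derivation:
rank_ℚ(R)=2; free=2−2=0
SNF(R) diag = [2, 2] → torsion [2, 2]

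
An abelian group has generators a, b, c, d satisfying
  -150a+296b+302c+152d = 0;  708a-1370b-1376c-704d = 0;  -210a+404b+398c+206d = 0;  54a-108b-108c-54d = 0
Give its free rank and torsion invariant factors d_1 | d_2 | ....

rank_ℚ(R)=4; free=4−4=0
SNF(R) diag = [2, 6, 18, 54] → torsion [2, 6, 18, 54]

Answer: M ≅ ℤ/2 ⊕ ℤ/6 ⊕ ℤ/18 ⊕ ℤ/54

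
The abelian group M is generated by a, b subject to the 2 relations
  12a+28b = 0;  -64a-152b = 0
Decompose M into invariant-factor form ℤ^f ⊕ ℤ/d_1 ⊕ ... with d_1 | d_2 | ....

Answer: M ≅ ℤ/4 ⊕ ℤ/8

Derivation:
rank_ℚ(R)=2; free=2−2=0
SNF(R) diag = [4, 8] → torsion [4, 8]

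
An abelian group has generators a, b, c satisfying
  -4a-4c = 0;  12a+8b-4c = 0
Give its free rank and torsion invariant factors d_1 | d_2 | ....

Answer: M ≅ ℤ^1 ⊕ ℤ/4 ⊕ ℤ/8

Derivation:
rank_ℚ(R)=2; free=3−2=1
SNF(R) diag = [4, 8] → torsion [4, 8]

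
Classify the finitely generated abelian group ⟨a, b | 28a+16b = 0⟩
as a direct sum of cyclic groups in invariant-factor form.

rank_ℚ(R)=1; free=2−1=1
SNF(R) diag = [4] → torsion [4]

Answer: M ≅ ℤ^1 ⊕ ℤ/4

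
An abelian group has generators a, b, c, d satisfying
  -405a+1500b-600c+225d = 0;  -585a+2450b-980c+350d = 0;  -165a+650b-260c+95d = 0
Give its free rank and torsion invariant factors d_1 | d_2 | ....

Answer: M ≅ ℤ^1 ⊕ ℤ/5 ⊕ ℤ/15 ⊕ ℤ/30

Derivation:
rank_ℚ(R)=3; free=4−3=1
SNF(R) diag = [5, 15, 30] → torsion [5, 15, 30]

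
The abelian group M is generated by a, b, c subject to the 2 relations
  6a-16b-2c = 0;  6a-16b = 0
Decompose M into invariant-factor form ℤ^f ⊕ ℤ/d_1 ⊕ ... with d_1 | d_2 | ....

Answer: M ≅ ℤ^1 ⊕ ℤ/2 ⊕ ℤ/2

Derivation:
rank_ℚ(R)=2; free=3−2=1
SNF(R) diag = [2, 2] → torsion [2, 2]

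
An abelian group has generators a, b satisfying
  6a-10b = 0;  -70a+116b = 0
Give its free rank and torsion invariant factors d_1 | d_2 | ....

Answer: M ≅ ℤ/2 ⊕ ℤ/2

Derivation:
rank_ℚ(R)=2; free=2−2=0
SNF(R) diag = [2, 2] → torsion [2, 2]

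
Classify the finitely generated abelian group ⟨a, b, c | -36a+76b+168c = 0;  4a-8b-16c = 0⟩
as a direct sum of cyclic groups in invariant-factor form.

Answer: M ≅ ℤ^1 ⊕ ℤ/4 ⊕ ℤ/4

Derivation:
rank_ℚ(R)=2; free=3−2=1
SNF(R) diag = [4, 4] → torsion [4, 4]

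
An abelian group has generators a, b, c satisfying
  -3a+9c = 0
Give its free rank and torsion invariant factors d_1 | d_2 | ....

Answer: M ≅ ℤ^2 ⊕ ℤ/3

Derivation:
rank_ℚ(R)=1; free=3−1=2
SNF(R) diag = [3] → torsion [3]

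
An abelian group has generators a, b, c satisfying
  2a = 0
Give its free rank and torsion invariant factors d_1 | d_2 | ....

Answer: M ≅ ℤ^2 ⊕ ℤ/2

Derivation:
rank_ℚ(R)=1; free=3−1=2
SNF(R) diag = [2] → torsion [2]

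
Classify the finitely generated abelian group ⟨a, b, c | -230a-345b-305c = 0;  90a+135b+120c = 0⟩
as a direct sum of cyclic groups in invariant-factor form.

rank_ℚ(R)=2; free=3−2=1
SNF(R) diag = [5, 15] → torsion [5, 15]

Answer: M ≅ ℤ^1 ⊕ ℤ/5 ⊕ ℤ/15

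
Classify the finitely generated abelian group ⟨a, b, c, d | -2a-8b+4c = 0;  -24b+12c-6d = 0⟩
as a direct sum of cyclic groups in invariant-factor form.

Answer: M ≅ ℤ^2 ⊕ ℤ/2 ⊕ ℤ/6

Derivation:
rank_ℚ(R)=2; free=4−2=2
SNF(R) diag = [2, 6] → torsion [2, 6]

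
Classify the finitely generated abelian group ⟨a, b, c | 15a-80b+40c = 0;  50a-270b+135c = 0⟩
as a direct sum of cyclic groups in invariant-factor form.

Answer: M ≅ ℤ^1 ⊕ ℤ/5 ⊕ ℤ/5

Derivation:
rank_ℚ(R)=2; free=3−2=1
SNF(R) diag = [5, 5] → torsion [5, 5]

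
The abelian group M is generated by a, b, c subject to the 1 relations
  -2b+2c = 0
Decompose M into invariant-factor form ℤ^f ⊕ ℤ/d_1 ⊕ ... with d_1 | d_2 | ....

rank_ℚ(R)=1; free=3−1=2
SNF(R) diag = [2] → torsion [2]

Answer: M ≅ ℤ^2 ⊕ ℤ/2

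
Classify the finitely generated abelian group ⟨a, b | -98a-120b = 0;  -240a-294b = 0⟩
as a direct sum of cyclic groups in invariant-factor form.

Answer: M ≅ ℤ/2 ⊕ ℤ/6

Derivation:
rank_ℚ(R)=2; free=2−2=0
SNF(R) diag = [2, 6] → torsion [2, 6]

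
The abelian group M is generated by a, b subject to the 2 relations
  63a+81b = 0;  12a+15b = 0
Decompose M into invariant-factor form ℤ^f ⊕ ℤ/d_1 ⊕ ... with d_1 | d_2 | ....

Answer: M ≅ ℤ/3 ⊕ ℤ/9

Derivation:
rank_ℚ(R)=2; free=2−2=0
SNF(R) diag = [3, 9] → torsion [3, 9]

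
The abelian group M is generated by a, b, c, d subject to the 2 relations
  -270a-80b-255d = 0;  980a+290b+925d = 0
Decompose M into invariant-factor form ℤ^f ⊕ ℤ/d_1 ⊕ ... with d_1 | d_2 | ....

rank_ℚ(R)=2; free=4−2=2
SNF(R) diag = [5, 10] → torsion [5, 10]

Answer: M ≅ ℤ^2 ⊕ ℤ/5 ⊕ ℤ/10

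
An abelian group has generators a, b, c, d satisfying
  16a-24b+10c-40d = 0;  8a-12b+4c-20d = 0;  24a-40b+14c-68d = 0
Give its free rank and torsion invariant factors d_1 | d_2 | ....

rank_ℚ(R)=3; free=4−3=1
SNF(R) diag = [2, 4, 4] → torsion [2, 4, 4]

Answer: M ≅ ℤ^1 ⊕ ℤ/2 ⊕ ℤ/4 ⊕ ℤ/4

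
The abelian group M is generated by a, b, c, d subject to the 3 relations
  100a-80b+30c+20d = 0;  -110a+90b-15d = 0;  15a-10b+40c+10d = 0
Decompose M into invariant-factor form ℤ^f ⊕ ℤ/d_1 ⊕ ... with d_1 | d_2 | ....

Answer: M ≅ ℤ^1 ⊕ ℤ/5 ⊕ ℤ/5 ⊕ ℤ/10

Derivation:
rank_ℚ(R)=3; free=4−3=1
SNF(R) diag = [5, 5, 10] → torsion [5, 5, 10]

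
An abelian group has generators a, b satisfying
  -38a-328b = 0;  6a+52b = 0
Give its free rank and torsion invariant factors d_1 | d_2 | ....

Answer: M ≅ ℤ/2 ⊕ ℤ/4

Derivation:
rank_ℚ(R)=2; free=2−2=0
SNF(R) diag = [2, 4] → torsion [2, 4]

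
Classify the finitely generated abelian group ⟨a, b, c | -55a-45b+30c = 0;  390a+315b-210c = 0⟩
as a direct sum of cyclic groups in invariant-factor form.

rank_ℚ(R)=2; free=3−2=1
SNF(R) diag = [5, 15] → torsion [5, 15]

Answer: M ≅ ℤ^1 ⊕ ℤ/5 ⊕ ℤ/15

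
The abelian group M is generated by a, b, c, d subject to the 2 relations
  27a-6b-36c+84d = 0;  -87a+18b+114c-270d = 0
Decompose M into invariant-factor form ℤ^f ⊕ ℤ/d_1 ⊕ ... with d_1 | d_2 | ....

rank_ℚ(R)=2; free=4−2=2
SNF(R) diag = [3, 6] → torsion [3, 6]

Answer: M ≅ ℤ^2 ⊕ ℤ/3 ⊕ ℤ/6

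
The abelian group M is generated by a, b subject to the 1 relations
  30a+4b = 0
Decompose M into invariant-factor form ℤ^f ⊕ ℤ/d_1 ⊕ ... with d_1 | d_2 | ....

rank_ℚ(R)=1; free=2−1=1
SNF(R) diag = [2] → torsion [2]

Answer: M ≅ ℤ^1 ⊕ ℤ/2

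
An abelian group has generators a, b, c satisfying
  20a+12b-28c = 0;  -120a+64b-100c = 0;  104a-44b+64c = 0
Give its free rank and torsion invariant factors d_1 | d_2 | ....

Answer: M ≅ ℤ/4 ⊕ ℤ/4 ⊕ ℤ/12

Derivation:
rank_ℚ(R)=3; free=3−3=0
SNF(R) diag = [4, 4, 12] → torsion [4, 4, 12]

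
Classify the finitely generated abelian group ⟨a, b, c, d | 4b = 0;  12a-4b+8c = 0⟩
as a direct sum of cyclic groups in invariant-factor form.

Answer: M ≅ ℤ^2 ⊕ ℤ/4 ⊕ ℤ/4

Derivation:
rank_ℚ(R)=2; free=4−2=2
SNF(R) diag = [4, 4] → torsion [4, 4]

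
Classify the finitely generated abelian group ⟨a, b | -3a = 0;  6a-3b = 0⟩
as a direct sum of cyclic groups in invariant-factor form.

Answer: M ≅ ℤ/3 ⊕ ℤ/3

Derivation:
rank_ℚ(R)=2; free=2−2=0
SNF(R) diag = [3, 3] → torsion [3, 3]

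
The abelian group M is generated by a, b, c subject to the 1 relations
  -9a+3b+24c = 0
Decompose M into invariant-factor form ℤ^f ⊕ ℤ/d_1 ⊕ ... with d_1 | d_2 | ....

Answer: M ≅ ℤ^2 ⊕ ℤ/3

Derivation:
rank_ℚ(R)=1; free=3−1=2
SNF(R) diag = [3] → torsion [3]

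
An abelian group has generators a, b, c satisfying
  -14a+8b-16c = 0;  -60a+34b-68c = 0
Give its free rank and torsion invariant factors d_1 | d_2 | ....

Answer: M ≅ ℤ^1 ⊕ ℤ/2 ⊕ ℤ/2

Derivation:
rank_ℚ(R)=2; free=3−2=1
SNF(R) diag = [2, 2] → torsion [2, 2]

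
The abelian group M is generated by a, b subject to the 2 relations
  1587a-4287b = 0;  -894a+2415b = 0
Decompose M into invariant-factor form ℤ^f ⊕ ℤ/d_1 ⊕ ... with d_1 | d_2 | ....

rank_ℚ(R)=2; free=2−2=0
SNF(R) diag = [3, 9] → torsion [3, 9]

Answer: M ≅ ℤ/3 ⊕ ℤ/9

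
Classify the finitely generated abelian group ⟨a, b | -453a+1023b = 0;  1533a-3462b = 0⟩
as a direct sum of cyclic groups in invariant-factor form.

rank_ℚ(R)=2; free=2−2=0
SNF(R) diag = [3, 9] → torsion [3, 9]

Answer: M ≅ ℤ/3 ⊕ ℤ/9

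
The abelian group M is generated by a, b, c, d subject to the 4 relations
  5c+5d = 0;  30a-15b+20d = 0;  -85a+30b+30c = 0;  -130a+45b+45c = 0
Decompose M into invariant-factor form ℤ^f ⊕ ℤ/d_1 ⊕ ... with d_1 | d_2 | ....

Answer: M ≅ ℤ/5 ⊕ ℤ/5 ⊕ ℤ/5 ⊕ ℤ/15

Derivation:
rank_ℚ(R)=4; free=4−4=0
SNF(R) diag = [5, 5, 5, 15] → torsion [5, 5, 5, 15]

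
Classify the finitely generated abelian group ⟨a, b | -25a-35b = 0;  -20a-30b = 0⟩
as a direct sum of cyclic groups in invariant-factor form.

rank_ℚ(R)=2; free=2−2=0
SNF(R) diag = [5, 10] → torsion [5, 10]

Answer: M ≅ ℤ/5 ⊕ ℤ/10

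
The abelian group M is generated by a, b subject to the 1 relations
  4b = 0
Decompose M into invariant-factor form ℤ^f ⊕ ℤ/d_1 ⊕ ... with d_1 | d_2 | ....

rank_ℚ(R)=1; free=2−1=1
SNF(R) diag = [4] → torsion [4]

Answer: M ≅ ℤ^1 ⊕ ℤ/4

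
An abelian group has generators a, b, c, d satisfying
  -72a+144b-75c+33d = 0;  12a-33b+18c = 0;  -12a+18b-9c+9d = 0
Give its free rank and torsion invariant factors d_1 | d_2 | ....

Answer: M ≅ ℤ^1 ⊕ ℤ/3 ⊕ ℤ/3 ⊕ ℤ/6

Derivation:
rank_ℚ(R)=3; free=4−3=1
SNF(R) diag = [3, 3, 6] → torsion [3, 3, 6]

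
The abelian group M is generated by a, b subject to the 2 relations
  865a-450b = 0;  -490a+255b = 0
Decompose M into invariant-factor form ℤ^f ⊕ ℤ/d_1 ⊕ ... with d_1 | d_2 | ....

Answer: M ≅ ℤ/5 ⊕ ℤ/15

Derivation:
rank_ℚ(R)=2; free=2−2=0
SNF(R) diag = [5, 15] → torsion [5, 15]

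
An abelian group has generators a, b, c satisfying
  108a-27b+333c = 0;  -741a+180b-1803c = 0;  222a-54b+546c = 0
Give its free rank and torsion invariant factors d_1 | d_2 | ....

rank_ℚ(R)=3; free=3−3=0
SNF(R) diag = [3, 9, 18] → torsion [3, 9, 18]

Answer: M ≅ ℤ/3 ⊕ ℤ/9 ⊕ ℤ/18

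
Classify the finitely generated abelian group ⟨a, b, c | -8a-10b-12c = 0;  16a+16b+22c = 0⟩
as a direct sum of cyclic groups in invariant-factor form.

Answer: M ≅ ℤ^1 ⊕ ℤ/2 ⊕ ℤ/2

Derivation:
rank_ℚ(R)=2; free=3−2=1
SNF(R) diag = [2, 2] → torsion [2, 2]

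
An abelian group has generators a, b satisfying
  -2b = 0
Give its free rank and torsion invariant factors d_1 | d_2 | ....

rank_ℚ(R)=1; free=2−1=1
SNF(R) diag = [2] → torsion [2]

Answer: M ≅ ℤ^1 ⊕ ℤ/2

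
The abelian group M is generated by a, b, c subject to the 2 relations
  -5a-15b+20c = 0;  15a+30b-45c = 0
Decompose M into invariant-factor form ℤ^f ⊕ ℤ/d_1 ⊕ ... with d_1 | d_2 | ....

rank_ℚ(R)=2; free=3−2=1
SNF(R) diag = [5, 15] → torsion [5, 15]

Answer: M ≅ ℤ^1 ⊕ ℤ/5 ⊕ ℤ/15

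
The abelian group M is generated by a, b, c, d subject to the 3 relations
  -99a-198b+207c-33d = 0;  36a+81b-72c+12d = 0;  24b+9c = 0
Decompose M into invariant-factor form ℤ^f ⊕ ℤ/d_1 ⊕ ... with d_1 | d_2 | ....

Answer: M ≅ ℤ^1 ⊕ ℤ/3 ⊕ ℤ/3 ⊕ ℤ/9

Derivation:
rank_ℚ(R)=3; free=4−3=1
SNF(R) diag = [3, 3, 9] → torsion [3, 3, 9]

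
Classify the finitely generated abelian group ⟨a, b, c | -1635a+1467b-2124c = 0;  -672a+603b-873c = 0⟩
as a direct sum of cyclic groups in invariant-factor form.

rank_ℚ(R)=2; free=3−2=1
SNF(R) diag = [3, 9] → torsion [3, 9]

Answer: M ≅ ℤ^1 ⊕ ℤ/3 ⊕ ℤ/9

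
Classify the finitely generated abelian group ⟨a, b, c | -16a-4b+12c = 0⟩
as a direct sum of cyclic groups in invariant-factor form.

Answer: M ≅ ℤ^2 ⊕ ℤ/4

Derivation:
rank_ℚ(R)=1; free=3−1=2
SNF(R) diag = [4] → torsion [4]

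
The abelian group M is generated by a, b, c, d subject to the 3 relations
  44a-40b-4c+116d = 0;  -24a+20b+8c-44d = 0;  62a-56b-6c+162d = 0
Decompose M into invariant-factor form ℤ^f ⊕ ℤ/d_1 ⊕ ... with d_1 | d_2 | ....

rank_ℚ(R)=3; free=4−3=1
SNF(R) diag = [2, 4, 8] → torsion [2, 4, 8]

Answer: M ≅ ℤ^1 ⊕ ℤ/2 ⊕ ℤ/4 ⊕ ℤ/8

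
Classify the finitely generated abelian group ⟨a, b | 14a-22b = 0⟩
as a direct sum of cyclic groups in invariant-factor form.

Answer: M ≅ ℤ^1 ⊕ ℤ/2

Derivation:
rank_ℚ(R)=1; free=2−1=1
SNF(R) diag = [2] → torsion [2]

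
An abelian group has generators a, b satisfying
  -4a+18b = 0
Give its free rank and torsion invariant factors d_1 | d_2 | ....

rank_ℚ(R)=1; free=2−1=1
SNF(R) diag = [2] → torsion [2]

Answer: M ≅ ℤ^1 ⊕ ℤ/2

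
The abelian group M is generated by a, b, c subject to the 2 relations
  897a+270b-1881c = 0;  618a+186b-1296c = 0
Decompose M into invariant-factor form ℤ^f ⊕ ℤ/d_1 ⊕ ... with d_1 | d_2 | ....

Answer: M ≅ ℤ^1 ⊕ ℤ/3 ⊕ ℤ/6

Derivation:
rank_ℚ(R)=2; free=3−2=1
SNF(R) diag = [3, 6] → torsion [3, 6]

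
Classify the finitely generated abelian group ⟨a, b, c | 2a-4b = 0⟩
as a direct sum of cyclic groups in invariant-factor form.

rank_ℚ(R)=1; free=3−1=2
SNF(R) diag = [2] → torsion [2]

Answer: M ≅ ℤ^2 ⊕ ℤ/2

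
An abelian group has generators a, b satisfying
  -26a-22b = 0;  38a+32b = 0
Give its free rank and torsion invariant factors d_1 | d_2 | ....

Answer: M ≅ ℤ/2 ⊕ ℤ/2

Derivation:
rank_ℚ(R)=2; free=2−2=0
SNF(R) diag = [2, 2] → torsion [2, 2]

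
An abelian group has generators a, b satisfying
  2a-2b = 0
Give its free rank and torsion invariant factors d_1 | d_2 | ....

Answer: M ≅ ℤ^1 ⊕ ℤ/2

Derivation:
rank_ℚ(R)=1; free=2−1=1
SNF(R) diag = [2] → torsion [2]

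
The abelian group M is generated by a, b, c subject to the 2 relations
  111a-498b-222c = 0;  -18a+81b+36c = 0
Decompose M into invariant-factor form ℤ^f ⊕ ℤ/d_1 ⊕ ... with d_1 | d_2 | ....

rank_ℚ(R)=2; free=3−2=1
SNF(R) diag = [3, 9] → torsion [3, 9]

Answer: M ≅ ℤ^1 ⊕ ℤ/3 ⊕ ℤ/9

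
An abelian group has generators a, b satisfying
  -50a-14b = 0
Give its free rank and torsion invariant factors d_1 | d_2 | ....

rank_ℚ(R)=1; free=2−1=1
SNF(R) diag = [2] → torsion [2]

Answer: M ≅ ℤ^1 ⊕ ℤ/2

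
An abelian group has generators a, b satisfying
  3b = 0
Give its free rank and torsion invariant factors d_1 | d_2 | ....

Answer: M ≅ ℤ^1 ⊕ ℤ/3

Derivation:
rank_ℚ(R)=1; free=2−1=1
SNF(R) diag = [3] → torsion [3]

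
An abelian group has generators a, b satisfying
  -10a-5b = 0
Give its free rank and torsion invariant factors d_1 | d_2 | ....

Answer: M ≅ ℤ^1 ⊕ ℤ/5

Derivation:
rank_ℚ(R)=1; free=2−1=1
SNF(R) diag = [5] → torsion [5]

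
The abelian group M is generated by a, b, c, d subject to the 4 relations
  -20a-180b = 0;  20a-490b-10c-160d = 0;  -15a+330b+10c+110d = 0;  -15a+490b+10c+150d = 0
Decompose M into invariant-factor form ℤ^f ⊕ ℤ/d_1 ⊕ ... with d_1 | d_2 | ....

Answer: M ≅ ℤ/5 ⊕ ℤ/10 ⊕ ℤ/20 ⊕ ℤ/40

Derivation:
rank_ℚ(R)=4; free=4−4=0
SNF(R) diag = [5, 10, 20, 40] → torsion [5, 10, 20, 40]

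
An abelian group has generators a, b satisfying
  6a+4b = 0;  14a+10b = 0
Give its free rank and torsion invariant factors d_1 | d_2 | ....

Answer: M ≅ ℤ/2 ⊕ ℤ/2

Derivation:
rank_ℚ(R)=2; free=2−2=0
SNF(R) diag = [2, 2] → torsion [2, 2]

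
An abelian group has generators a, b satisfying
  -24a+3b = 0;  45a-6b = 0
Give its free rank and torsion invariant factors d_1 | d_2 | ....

Answer: M ≅ ℤ/3 ⊕ ℤ/3

Derivation:
rank_ℚ(R)=2; free=2−2=0
SNF(R) diag = [3, 3] → torsion [3, 3]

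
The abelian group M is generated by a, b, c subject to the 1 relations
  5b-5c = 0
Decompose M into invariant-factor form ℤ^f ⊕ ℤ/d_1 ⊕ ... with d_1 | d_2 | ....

Answer: M ≅ ℤ^2 ⊕ ℤ/5

Derivation:
rank_ℚ(R)=1; free=3−1=2
SNF(R) diag = [5] → torsion [5]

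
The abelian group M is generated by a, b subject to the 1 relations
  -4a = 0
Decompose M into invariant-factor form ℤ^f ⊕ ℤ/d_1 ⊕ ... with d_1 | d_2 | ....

rank_ℚ(R)=1; free=2−1=1
SNF(R) diag = [4] → torsion [4]

Answer: M ≅ ℤ^1 ⊕ ℤ/4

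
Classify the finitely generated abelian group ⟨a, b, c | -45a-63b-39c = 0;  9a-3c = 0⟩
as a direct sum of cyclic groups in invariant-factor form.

rank_ℚ(R)=2; free=3−2=1
SNF(R) diag = [3, 9] → torsion [3, 9]

Answer: M ≅ ℤ^1 ⊕ ℤ/3 ⊕ ℤ/9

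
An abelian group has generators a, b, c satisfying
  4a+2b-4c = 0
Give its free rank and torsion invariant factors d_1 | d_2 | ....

Answer: M ≅ ℤ^2 ⊕ ℤ/2

Derivation:
rank_ℚ(R)=1; free=3−1=2
SNF(R) diag = [2] → torsion [2]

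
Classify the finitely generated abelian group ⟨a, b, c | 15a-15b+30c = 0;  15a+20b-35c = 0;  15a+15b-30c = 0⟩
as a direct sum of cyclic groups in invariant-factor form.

Answer: M ≅ ℤ/5 ⊕ ℤ/15 ⊕ ℤ/30

Derivation:
rank_ℚ(R)=3; free=3−3=0
SNF(R) diag = [5, 15, 30] → torsion [5, 15, 30]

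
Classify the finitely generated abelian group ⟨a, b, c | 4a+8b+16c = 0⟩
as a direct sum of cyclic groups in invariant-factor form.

rank_ℚ(R)=1; free=3−1=2
SNF(R) diag = [4] → torsion [4]

Answer: M ≅ ℤ^2 ⊕ ℤ/4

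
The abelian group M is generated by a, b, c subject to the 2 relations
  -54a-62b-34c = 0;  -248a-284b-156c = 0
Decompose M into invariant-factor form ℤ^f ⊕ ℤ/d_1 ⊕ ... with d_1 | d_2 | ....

rank_ℚ(R)=2; free=3−2=1
SNF(R) diag = [2, 4] → torsion [2, 4]

Answer: M ≅ ℤ^1 ⊕ ℤ/2 ⊕ ℤ/4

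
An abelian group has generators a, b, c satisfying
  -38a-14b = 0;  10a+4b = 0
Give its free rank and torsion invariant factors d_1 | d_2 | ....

rank_ℚ(R)=2; free=3−2=1
SNF(R) diag = [2, 6] → torsion [2, 6]

Answer: M ≅ ℤ^1 ⊕ ℤ/2 ⊕ ℤ/6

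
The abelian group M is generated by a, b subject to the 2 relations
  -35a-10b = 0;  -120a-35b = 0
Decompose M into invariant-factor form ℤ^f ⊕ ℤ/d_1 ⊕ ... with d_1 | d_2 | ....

rank_ℚ(R)=2; free=2−2=0
SNF(R) diag = [5, 5] → torsion [5, 5]

Answer: M ≅ ℤ/5 ⊕ ℤ/5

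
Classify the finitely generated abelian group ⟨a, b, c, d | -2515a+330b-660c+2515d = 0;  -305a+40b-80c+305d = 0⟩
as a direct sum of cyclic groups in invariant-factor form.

rank_ℚ(R)=2; free=4−2=2
SNF(R) diag = [5, 10] → torsion [5, 10]

Answer: M ≅ ℤ^2 ⊕ ℤ/5 ⊕ ℤ/10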